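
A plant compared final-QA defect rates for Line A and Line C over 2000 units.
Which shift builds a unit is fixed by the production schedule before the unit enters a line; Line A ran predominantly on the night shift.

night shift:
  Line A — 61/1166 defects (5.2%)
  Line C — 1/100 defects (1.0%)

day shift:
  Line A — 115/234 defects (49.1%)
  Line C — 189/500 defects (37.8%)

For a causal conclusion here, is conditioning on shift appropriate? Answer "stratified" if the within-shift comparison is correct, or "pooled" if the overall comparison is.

stratified

Within every shift level Line C has the lower rate, yet pooled Line A does — Simpson's reversal.
Shift differs across lines for reasons unrelated to any effect of the line itself, and it separately predicts the outcome — a classic confounder. We must compare within shift levels.
Within each level — night shift: 5.2% vs 1.0%; day shift: 49.1% vs 37.8% — Line C is lower every time.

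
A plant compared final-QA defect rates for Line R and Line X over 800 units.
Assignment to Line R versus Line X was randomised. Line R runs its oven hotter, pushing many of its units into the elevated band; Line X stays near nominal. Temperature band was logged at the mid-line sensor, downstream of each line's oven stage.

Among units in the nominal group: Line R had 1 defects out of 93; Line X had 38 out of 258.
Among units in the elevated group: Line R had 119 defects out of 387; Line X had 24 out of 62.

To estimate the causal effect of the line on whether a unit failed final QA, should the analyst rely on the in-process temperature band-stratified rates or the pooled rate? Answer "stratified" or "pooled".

Within every in-process temperature band level Line R has the lower rate, yet pooled Line X does — Simpson's reversal.
In-process temperature band is recorded after the line and is itself shifted by it — it sits on the causal path from line to outcome. Conditioning on a mediator would strip out part of the effect we want; the pooled comparison gives the total causal effect.
Pooled: Line R 25.0% vs Line X 19.4%; Line X is lower overall.

pooled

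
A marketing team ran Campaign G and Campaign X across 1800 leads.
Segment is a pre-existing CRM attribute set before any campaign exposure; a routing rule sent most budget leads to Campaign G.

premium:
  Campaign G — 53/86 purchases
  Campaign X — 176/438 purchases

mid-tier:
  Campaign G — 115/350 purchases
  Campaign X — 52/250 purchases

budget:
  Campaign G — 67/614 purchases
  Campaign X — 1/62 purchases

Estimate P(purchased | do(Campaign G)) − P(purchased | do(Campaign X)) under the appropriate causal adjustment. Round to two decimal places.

+0.14

Since customer segment is a pre-existing factor (not a product of the campaign) and it affects the outcome on its own, it is a confounder. The stratified rates, not the pooled rate, identify the causal effect.
Adjusting over the population distribution of customer segment: 0.291·(0.616−0.402) + 0.333·(0.329−0.208) + 0.376·(0.109−0.016) = +0.138.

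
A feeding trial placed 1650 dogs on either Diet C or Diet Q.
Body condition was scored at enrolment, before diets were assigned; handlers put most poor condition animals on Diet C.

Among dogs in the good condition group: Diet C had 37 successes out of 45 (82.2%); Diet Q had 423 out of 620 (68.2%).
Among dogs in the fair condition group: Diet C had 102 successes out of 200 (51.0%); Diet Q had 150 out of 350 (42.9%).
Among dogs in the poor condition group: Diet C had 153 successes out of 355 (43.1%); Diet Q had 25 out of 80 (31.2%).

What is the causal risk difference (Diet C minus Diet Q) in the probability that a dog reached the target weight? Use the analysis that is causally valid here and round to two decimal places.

+0.11

The imbalance in starting body condition arose from how dogs were allocated, not from anything the diet did; and starting body condition independently affects the outcome. The pooled gap is confounded — condition on starting body condition.
Adjusting over the population distribution of starting body condition: 0.403·(0.822−0.682) + 0.333·(0.510−0.429) + 0.264·(0.431−0.312) = +0.115.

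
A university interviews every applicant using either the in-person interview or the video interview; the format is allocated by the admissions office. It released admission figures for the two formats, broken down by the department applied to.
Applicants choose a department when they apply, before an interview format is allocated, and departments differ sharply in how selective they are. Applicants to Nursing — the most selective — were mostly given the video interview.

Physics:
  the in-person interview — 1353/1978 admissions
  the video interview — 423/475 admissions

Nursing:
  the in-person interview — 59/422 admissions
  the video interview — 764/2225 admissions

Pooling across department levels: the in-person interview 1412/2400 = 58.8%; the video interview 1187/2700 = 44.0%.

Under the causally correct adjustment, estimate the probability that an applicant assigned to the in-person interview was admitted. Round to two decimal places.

Department satisfies the back-door criterion: it is not a descendant of the interview format, and it blocks the spurious path from interview format to outcome. Adjusting for it (i.e., using the within-department rates) gives the causal effect.
Standardising the in-person interview to the population department mix: 0.481·1353/1978 + 0.519·59/422 = 0.402.

0.40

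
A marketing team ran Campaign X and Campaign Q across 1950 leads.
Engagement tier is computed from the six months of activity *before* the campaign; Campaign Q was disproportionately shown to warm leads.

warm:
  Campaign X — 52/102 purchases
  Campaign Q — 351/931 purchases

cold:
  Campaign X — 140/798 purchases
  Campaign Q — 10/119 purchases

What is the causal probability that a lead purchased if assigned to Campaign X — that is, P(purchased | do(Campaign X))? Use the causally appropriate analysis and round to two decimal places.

0.35

The engagement tier-specific comparison favours Campaign X throughout, but the pooled figures favour Campaign Q. The question is whether to condition on engagement tier.
The imbalance in engagement tier arose from how leads were allocated, not from anything the campaign did; and engagement tier independently affects the outcome. The pooled gap is confounded — condition on engagement tier.
Standardising Campaign X to the population engagement tier mix: 0.530·52/102 + 0.470·140/798 = 0.353.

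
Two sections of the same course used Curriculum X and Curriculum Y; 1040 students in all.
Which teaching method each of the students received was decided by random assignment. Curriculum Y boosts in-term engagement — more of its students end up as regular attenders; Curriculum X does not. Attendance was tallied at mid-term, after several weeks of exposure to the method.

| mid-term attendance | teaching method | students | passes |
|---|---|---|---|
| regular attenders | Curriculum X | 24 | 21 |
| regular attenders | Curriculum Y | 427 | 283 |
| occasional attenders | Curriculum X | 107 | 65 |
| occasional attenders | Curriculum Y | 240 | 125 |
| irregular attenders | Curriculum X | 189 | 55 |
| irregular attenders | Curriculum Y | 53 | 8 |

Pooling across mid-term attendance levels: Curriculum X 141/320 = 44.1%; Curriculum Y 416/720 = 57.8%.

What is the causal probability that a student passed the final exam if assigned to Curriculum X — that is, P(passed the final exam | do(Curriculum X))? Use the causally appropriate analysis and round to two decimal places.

0.44

Stratifying would compare teaching methods among students the teaching methods themselves sorted into mid-term attendance groups — a form of selection on an intermediate. The unconditioned pooled rates give the total causal effect.
So P(outcome | do(Curriculum X)) is just the pooled rate for Curriculum X: 141/320 = 0.441.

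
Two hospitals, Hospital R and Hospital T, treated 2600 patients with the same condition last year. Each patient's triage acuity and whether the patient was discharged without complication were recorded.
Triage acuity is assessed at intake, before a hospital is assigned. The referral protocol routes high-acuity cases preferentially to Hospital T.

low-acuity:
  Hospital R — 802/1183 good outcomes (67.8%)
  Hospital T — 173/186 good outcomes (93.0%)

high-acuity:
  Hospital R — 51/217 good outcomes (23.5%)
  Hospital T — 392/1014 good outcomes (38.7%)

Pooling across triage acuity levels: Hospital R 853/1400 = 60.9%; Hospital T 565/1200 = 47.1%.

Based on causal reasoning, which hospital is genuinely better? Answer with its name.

Hospital T

Since triage acuity is a pre-existing factor (not a product of the hospital) and it affects the outcome on its own, it is a confounder. The stratified rates, not the pooled rate, identify the causal effect.
Within each level — low-acuity: 67.8% vs 93.0%; high-acuity: 23.5% vs 38.7% — Hospital T is higher every time.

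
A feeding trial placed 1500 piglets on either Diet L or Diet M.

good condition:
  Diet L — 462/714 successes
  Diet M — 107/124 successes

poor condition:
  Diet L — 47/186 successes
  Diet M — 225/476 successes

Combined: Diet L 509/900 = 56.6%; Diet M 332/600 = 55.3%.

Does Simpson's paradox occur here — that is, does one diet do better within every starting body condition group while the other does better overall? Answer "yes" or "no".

yes

Within each starting body condition level (good condition 64.7% vs 86.3%; poor condition 25.3% vs 47.3%), Diet M has the higher rate every time. Pooled: 56.6% vs 55.3% — Diet L has the higher rate overall. The two comparisons disagree.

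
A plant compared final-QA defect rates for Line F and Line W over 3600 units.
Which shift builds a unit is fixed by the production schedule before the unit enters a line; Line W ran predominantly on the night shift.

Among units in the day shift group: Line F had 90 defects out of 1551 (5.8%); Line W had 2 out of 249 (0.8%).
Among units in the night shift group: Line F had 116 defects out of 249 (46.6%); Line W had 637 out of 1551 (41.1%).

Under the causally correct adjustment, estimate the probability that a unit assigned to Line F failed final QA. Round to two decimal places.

Within every shift level Line W has the lower rate, yet pooled Line F does — Simpson's reversal.
Shift is set before the line has any effect — it is not caused by the line — and it independently drives the outcome. That makes it a confounder, so the causal comparison is within shift levels.
Standardising Line F to the population shift mix: 0.500·90/1551 + 0.500·116/249 = 0.262.

0.26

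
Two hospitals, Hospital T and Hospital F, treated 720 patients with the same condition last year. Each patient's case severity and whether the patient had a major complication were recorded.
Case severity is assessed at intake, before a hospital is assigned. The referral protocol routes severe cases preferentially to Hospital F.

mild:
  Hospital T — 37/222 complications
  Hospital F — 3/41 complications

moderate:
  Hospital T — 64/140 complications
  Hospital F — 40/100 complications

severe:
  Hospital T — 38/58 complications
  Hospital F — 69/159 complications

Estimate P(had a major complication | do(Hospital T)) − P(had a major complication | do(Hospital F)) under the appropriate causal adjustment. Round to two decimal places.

+0.12

Hospital F is lower inside every case severity stratum but Hospital T is lower in aggregate. Whether to stratify depends on how case severity relates to the hospital.
The imbalance in case severity arose from how patients were allocated, not from anything the hospital did; and case severity independently affects the outcome. The pooled gap is confounded — condition on case severity.
Adjusting over the population distribution of case severity: 0.365·(0.167−0.073) + 0.333·(0.457−0.400) + 0.301·(0.655−0.434) = +0.120.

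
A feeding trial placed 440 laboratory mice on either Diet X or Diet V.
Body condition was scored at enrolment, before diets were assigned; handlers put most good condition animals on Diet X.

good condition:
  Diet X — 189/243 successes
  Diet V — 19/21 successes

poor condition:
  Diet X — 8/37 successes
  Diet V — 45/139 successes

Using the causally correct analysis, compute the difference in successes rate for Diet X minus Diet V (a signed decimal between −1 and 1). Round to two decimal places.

-0.12

Diet V is higher inside every starting body condition stratum but Diet X is higher in aggregate. Whether to stratify depends on how starting body condition relates to the diet.
Starting body condition differs across diets for reasons unrelated to any effect of the diet itself, and it separately predicts the outcome — a classic confounder. We must compare within starting body condition levels.
Adjusting over the population distribution of starting body condition: 0.600·(0.778−0.905) + 0.400·(0.216−0.324) = -0.119.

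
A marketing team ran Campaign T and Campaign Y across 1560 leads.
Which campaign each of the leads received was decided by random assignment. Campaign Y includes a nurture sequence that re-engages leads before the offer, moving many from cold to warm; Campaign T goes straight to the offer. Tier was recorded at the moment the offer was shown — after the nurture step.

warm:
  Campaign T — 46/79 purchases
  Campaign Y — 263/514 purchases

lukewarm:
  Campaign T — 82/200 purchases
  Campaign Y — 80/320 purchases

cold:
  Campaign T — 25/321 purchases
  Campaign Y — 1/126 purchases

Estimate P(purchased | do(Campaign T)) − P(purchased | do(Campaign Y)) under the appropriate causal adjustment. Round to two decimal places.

The engagement tier-specific comparison favours Campaign T throughout, but the pooled figures favour Campaign Y. The question is whether to condition on engagement tier.
Engagement tier is downstream of the campaign. One should not condition on a consequence of treatment, so the overall rates are the right comparison.
The causal difference is the pooled difference: 0.255 − 0.358 = -0.103.

-0.10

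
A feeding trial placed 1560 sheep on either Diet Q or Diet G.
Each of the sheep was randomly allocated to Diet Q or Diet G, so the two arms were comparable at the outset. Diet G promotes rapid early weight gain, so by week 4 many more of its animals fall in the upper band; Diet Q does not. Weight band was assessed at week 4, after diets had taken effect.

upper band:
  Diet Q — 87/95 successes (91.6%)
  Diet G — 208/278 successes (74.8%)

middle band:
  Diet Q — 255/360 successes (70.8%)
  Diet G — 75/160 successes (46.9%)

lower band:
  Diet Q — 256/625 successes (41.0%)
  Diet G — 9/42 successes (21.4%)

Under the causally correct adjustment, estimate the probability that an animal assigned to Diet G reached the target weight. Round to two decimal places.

Within every week-4 weight band level Diet Q has the higher rate, yet pooled Diet G does — Simpson's reversal.
Week-4 weight band here is a post-treatment variable shaped by the diet; conditioning on it would introduce bias rather than remove it. The overall comparison is the causal one.
So P(outcome | do(Diet G)) is just the pooled rate for Diet G: 292/480 = 0.608.

0.61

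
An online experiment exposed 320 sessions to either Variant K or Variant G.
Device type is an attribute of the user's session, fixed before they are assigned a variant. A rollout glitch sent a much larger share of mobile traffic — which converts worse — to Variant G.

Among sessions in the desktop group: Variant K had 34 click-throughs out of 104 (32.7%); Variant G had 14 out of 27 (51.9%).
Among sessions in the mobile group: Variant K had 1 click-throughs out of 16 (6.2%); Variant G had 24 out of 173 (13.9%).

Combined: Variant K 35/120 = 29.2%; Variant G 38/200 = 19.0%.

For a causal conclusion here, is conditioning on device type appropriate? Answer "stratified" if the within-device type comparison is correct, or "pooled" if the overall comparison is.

The stratified and pooled comparisons disagree (Variant G wins within each device type; Variant K wins overall), so the answer turns on the causal role of device type.
Device type differs across variants for reasons unrelated to any effect of the variant itself, and it separately predicts the outcome — a classic confounder. We must compare within device type levels.
Within each level — desktop: 32.7% vs 51.9%; mobile: 6.2% vs 13.9% — Variant G is higher every time.

stratified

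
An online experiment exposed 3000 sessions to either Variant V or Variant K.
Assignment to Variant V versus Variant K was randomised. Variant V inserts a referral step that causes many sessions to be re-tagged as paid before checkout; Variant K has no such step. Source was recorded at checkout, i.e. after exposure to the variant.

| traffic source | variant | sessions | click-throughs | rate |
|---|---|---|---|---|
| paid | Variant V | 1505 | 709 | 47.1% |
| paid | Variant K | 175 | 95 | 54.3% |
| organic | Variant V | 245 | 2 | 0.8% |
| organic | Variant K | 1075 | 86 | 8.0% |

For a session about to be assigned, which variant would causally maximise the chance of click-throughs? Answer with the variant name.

The stratified and pooled comparisons disagree (Variant K wins within each traffic source; Variant V wins overall), so the answer turns on the causal role of traffic source.
Because the variant influences traffic source, traffic source is a post-treatment mediator, not a confounder. Stratifying on it would bias the estimate; the causal effect is the crude pooled difference.
Pooled: Variant V 40.6% vs Variant K 14.5%; Variant V is higher overall.

Variant V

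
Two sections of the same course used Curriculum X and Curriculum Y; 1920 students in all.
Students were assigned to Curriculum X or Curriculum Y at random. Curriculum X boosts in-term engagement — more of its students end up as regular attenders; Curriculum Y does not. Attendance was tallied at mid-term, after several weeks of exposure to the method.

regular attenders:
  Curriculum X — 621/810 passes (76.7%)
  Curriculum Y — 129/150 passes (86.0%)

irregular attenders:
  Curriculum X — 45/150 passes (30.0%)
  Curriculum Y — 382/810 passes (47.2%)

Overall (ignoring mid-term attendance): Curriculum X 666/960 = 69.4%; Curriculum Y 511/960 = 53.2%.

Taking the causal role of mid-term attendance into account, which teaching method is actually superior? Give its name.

Curriculum X

Because the teaching method influences mid-term attendance, mid-term attendance is a post-treatment mediator, not a confounder. Stratifying on it would bias the estimate; the causal effect is the crude pooled difference.
Pooled: Curriculum X 69.4% vs Curriculum Y 53.2%; Curriculum X is higher overall.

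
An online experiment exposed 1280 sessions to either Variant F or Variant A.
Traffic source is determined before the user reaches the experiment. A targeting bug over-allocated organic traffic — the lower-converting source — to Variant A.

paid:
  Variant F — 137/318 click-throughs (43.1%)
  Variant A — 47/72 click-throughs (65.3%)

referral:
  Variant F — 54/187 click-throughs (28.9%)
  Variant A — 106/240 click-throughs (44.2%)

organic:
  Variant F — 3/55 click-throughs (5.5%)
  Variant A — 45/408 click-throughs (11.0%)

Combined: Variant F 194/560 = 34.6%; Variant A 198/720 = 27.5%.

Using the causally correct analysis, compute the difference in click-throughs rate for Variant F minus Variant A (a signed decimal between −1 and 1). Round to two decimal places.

-0.14

The traffic source-specific comparison favours Variant A throughout, but the pooled figures favour Variant F. The question is whether to condition on traffic source.
The imbalance in traffic source arose from how sessions were allocated, not from anything the variant did; and traffic source independently affects the outcome. The pooled gap is confounded — condition on traffic source.
Adjusting over the population distribution of traffic source: 0.305·(0.431−0.653) + 0.334·(0.289−0.442) + 0.362·(0.055−0.110) = -0.139.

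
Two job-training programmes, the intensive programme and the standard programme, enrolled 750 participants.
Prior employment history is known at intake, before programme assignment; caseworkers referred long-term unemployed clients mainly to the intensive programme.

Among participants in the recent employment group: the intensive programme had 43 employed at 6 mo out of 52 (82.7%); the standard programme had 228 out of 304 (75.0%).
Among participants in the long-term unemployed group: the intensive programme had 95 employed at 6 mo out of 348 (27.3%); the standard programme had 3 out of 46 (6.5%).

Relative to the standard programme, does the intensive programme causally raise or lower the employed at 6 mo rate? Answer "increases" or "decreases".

increases

The imbalance in prior employment history arose from how participants were allocated, not from anything the programme did; and prior employment history independently affects the outcome. The pooled gap is confounded — condition on prior employment history.
Within each level — recent employment: 82.7% vs 75.0%; long-term unemployed: 27.3% vs 6.5% — the intensive programme is higher every time.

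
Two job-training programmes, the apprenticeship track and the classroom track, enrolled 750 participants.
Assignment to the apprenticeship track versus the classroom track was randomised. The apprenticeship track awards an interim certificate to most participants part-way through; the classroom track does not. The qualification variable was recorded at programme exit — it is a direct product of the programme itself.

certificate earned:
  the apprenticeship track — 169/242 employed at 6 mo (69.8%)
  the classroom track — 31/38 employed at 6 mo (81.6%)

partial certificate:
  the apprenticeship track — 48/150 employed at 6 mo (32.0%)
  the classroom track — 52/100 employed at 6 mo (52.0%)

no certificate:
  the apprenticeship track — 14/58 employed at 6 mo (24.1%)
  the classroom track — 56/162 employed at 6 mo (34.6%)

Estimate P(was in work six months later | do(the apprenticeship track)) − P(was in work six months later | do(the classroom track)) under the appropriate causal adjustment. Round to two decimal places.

The stratified and pooled comparisons disagree (the classroom track wins within each qualification attained during the programme; the apprenticeship track wins overall), so the answer turns on the causal role of qualification attained during the programme.
Stratifying would compare programmes among participants the programmes themselves sorted into qualification attained during the programme groups — a form of selection on an intermediate. The unconditioned pooled rates give the total causal effect.
The causal difference is the pooled difference: 0.513 − 0.463 = +0.050.

+0.05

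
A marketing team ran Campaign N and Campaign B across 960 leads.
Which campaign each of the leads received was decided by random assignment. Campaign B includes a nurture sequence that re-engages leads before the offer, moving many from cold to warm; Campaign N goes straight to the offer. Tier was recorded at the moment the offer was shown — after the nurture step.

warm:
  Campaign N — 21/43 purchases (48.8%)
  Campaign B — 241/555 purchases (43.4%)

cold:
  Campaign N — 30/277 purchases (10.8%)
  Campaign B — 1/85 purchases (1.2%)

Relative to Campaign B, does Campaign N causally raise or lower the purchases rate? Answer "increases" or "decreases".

The engagement tier-specific comparison favours Campaign N throughout, but the pooled figures favour Campaign B. The question is whether to condition on engagement tier.
The distribution of engagement tier is itself part of what the campaign does — it is an intermediate outcome. Holding it fixed would remove that part of the effect; the total effect is the pooled difference.
Pooled: Campaign N 15.9% vs Campaign B 37.8%; Campaign B is higher overall.

decreases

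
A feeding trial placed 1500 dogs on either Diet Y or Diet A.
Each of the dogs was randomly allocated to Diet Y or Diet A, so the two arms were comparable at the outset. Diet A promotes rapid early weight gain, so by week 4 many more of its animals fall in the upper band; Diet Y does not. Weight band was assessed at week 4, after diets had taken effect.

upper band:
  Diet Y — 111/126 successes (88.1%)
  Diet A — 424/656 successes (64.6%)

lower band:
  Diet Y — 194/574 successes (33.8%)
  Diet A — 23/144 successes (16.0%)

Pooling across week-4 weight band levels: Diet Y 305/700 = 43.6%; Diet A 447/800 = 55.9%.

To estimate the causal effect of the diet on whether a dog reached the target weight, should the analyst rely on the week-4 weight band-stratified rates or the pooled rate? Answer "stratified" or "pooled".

The stratified and pooled comparisons disagree (Diet Y wins within each week-4 weight band; Diet A wins overall), so the answer turns on the causal role of week-4 weight band.
Because the diet influences week-4 weight band, week-4 weight band is a post-treatment mediator, not a confounder. Stratifying on it would bias the estimate; the causal effect is the crude pooled difference.
Pooled: Diet Y 43.6% vs Diet A 55.9%; Diet A is higher overall.

pooled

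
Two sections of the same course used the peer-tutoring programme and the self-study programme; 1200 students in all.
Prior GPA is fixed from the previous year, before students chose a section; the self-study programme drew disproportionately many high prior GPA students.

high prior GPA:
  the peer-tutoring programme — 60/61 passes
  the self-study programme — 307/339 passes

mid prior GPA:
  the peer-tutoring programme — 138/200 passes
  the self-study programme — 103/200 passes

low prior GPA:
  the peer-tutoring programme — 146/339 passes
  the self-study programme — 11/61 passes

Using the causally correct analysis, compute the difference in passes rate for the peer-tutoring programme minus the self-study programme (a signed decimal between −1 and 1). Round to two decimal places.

+0.17

Since prior GPA band is a pre-existing factor (not a product of the teaching method) and it affects the outcome on its own, it is a confounder. The stratified rates, not the pooled rate, identify the causal effect.
Adjusting over the population distribution of prior GPA band: 0.333·(0.984−0.906) + 0.333·(0.690−0.515) + 0.333·(0.431−0.180) = +0.168.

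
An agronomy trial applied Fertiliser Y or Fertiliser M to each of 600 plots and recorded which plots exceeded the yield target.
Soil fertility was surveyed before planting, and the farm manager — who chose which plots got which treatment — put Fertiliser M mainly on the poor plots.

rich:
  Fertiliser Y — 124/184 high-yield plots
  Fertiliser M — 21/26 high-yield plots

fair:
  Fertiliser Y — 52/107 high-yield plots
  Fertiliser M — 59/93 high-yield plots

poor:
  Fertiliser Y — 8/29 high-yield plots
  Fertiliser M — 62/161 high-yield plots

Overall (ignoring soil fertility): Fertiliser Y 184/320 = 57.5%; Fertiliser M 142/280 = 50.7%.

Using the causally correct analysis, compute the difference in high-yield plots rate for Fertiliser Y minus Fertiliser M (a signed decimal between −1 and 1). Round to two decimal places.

The stratified and pooled comparisons disagree (Fertiliser M wins within each soil fertility; Fertiliser Y wins overall), so the answer turns on the causal role of soil fertility.
Soil fertility differs across fertilisers for reasons unrelated to any effect of the fertiliser itself, and it separately predicts the outcome — a classic confounder. We must compare within soil fertility levels.
Adjusting over the population distribution of soil fertility: 0.350·(0.674−0.808) + 0.333·(0.486−0.634) + 0.317·(0.276−0.385) = -0.131.

-0.13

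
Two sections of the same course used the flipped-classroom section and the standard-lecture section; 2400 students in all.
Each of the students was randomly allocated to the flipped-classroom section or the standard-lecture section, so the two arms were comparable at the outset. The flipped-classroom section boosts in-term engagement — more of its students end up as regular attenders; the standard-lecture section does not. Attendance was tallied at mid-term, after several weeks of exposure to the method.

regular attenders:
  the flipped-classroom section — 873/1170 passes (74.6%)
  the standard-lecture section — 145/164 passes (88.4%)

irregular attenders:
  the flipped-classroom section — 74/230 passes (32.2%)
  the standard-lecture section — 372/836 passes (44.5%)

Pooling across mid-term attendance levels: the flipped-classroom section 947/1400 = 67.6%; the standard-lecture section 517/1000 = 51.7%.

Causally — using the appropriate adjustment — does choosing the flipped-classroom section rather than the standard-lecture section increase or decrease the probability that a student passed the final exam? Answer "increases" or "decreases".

increases

Within every mid-term attendance level the standard-lecture section has the higher rate, yet pooled the flipped-classroom section does — Simpson's reversal.
The distribution of mid-term attendance is itself part of what the teaching method does — it is an intermediate outcome. Holding it fixed would remove that part of the effect; the total effect is the pooled difference.
Pooled: the flipped-classroom section 67.6% vs the standard-lecture section 51.7%; the flipped-classroom section is higher overall.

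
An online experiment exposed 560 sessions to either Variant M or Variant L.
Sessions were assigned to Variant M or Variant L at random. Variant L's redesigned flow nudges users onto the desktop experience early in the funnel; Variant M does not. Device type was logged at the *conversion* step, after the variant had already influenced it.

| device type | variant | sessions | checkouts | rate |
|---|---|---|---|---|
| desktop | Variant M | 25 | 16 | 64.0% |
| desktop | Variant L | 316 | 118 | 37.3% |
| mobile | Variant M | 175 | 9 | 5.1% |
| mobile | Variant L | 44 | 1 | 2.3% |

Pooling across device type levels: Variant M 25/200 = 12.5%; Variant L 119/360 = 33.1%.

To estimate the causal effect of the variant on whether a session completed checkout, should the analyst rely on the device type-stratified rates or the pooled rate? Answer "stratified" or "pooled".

Within every device type level Variant M has the higher rate, yet pooled Variant L does — Simpson's reversal.
Stratifying would compare variants among sessions the variants themselves sorted into device type groups — a form of selection on an intermediate. The unconditioned pooled rates give the total causal effect.
Pooled: Variant M 12.5% vs Variant L 33.1%; Variant L is higher overall.

pooled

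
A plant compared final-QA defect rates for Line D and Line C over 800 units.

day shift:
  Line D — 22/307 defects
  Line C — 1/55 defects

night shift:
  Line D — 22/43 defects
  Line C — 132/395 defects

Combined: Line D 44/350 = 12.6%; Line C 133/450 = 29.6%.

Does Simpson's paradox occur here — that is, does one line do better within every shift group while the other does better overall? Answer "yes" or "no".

Within each shift level (day shift 7.2% vs 1.8%; night shift 51.2% vs 33.4%), Line C has the lower rate every time. Pooled: 12.6% vs 29.6% — Line D has the lower rate overall. The two comparisons disagree.

yes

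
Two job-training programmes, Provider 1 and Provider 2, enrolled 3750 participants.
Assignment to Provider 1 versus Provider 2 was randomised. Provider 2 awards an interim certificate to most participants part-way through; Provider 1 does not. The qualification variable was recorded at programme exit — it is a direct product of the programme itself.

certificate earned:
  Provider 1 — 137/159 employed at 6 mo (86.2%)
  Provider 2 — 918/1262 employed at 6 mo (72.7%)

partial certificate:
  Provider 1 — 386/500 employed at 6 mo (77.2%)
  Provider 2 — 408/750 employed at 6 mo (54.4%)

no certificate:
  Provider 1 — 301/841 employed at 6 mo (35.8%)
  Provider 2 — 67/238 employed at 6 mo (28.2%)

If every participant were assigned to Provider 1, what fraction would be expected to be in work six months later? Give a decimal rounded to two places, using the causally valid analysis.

0.55

The qualification attained during the programme-specific comparison favours Provider 1 throughout, but the pooled figures favour Provider 2. The question is whether to condition on qualification attained during the programme.
Stratifying would compare programmes among participants the programmes themselves sorted into qualification attained during the programme groups — a form of selection on an intermediate. The unconditioned pooled rates give the total causal effect.
So P(outcome | do(Provider 1)) is just the pooled rate for Provider 1: 824/1500 = 0.549.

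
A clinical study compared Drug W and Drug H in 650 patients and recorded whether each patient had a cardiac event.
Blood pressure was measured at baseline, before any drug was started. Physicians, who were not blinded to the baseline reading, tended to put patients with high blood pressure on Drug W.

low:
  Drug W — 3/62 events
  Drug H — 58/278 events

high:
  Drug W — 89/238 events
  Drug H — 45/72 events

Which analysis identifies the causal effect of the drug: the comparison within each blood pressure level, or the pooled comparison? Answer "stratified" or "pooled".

stratified

The imbalance in blood pressure arose from how patients were allocated, not from anything the drug did; and blood pressure independently affects the outcome. The pooled gap is confounded — condition on blood pressure.
Within each level — low: 4.8% vs 20.9%; high: 37.4% vs 62.5% — Drug W is lower every time.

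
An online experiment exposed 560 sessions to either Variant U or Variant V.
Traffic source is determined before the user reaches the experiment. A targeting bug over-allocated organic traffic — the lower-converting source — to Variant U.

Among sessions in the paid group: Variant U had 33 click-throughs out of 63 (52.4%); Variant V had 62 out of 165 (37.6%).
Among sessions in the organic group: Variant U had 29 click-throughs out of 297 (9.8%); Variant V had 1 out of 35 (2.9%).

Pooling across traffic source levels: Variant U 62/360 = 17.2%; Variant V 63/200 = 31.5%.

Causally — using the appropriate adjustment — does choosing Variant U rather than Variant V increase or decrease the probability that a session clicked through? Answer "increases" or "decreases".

increases

Nothing the variant does changes traffic source; the imbalance is an allocation artefact. With traffic source also predicting the outcome, the pooled figure is confounded, and the within-stratum comparison is the causal one.
Within each level — paid: 52.4% vs 37.6%; organic: 9.8% vs 2.9% — Variant U is higher every time.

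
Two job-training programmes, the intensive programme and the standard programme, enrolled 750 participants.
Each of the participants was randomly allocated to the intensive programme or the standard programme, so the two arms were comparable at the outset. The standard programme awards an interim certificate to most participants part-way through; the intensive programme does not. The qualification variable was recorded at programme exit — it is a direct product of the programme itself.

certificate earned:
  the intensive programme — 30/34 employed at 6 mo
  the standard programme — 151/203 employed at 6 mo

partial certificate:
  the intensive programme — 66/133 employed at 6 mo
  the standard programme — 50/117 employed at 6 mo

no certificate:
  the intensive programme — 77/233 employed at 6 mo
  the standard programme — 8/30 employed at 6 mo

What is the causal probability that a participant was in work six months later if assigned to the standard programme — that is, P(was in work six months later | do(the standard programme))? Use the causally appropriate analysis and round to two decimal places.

Qualification attained during the programme lies on the pathway programme → qualification attained during the programme → outcome, so adjusting for it blocks the indirect effect. For the total causal effect of programme, use the unadjusted pooled rates.
So P(outcome | do(the standard programme)) is just the pooled rate for the standard programme: 209/350 = 0.597.

0.60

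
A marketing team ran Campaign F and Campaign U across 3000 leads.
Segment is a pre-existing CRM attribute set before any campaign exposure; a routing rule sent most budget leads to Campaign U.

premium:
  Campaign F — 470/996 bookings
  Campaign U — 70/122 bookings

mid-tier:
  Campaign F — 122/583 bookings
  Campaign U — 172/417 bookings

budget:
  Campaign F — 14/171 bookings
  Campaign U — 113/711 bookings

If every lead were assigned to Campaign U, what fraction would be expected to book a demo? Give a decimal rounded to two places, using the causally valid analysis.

0.40

Here customer segment is a common cause — it drives both which campaign a case falls under and the outcome. The crude comparison mixes populations; the stratum-specific rates are the causally relevant ones.
Standardising Campaign U to the population customer segment mix: 0.373·70/122 + 0.333·172/417 + 0.294·113/711 = 0.398.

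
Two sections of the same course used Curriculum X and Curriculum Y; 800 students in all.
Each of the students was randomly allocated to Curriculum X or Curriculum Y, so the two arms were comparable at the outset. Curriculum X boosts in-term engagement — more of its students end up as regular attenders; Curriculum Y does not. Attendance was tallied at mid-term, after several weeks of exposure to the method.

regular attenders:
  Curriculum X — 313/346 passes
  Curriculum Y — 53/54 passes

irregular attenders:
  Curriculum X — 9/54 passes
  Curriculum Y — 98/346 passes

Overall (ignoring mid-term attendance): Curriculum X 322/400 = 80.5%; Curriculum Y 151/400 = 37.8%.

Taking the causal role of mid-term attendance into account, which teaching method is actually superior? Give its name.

Curriculum X

Mid-term attendance lies on the pathway teaching method → mid-term attendance → outcome, so adjusting for it blocks the indirect effect. For the total causal effect of teaching method, use the unadjusted pooled rates.
Pooled: Curriculum X 80.5% vs Curriculum Y 37.8%; Curriculum X is higher overall.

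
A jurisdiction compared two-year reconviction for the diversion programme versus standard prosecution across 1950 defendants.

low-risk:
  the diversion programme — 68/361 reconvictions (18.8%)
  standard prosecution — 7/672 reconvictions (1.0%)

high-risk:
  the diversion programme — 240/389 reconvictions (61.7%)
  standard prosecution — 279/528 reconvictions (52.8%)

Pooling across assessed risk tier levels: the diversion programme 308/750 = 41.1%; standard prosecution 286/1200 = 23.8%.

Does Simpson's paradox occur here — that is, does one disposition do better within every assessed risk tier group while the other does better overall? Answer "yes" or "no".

Within each assessed risk tier level (low-risk 18.8% vs 1.0%; high-risk 61.7% vs 52.8%), standard prosecution has the lower rate every time. Pooled: 41.1% vs 23.8% — standard prosecution has the lower rate overall. They agree.

no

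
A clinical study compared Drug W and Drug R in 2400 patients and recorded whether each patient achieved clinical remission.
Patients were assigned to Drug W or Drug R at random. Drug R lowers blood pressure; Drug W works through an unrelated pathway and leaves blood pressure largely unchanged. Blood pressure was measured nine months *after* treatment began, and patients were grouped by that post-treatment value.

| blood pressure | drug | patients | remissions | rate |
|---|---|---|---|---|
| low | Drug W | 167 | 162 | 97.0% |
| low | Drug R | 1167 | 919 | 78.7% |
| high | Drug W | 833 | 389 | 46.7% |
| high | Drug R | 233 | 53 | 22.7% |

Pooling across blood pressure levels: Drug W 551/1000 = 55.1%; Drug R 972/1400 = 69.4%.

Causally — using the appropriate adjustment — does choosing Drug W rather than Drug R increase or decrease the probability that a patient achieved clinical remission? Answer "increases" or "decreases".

decreases

Blood pressure is recorded after the drug and is itself shifted by it — it sits on the causal path from drug to outcome. Conditioning on a mediator would strip out part of the effect we want; the pooled comparison gives the total causal effect.
Pooled: Drug W 55.1% vs Drug R 69.4%; Drug R is higher overall.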